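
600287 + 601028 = 1201315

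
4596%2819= 1777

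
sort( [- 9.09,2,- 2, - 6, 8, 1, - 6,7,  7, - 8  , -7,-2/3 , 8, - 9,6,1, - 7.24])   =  [- 9.09, - 9,  -  8,  -  7.24,  -  7, - 6,- 6, - 2, - 2/3, 1,1,2,6,7,  7, 8,8] 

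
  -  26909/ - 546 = 26909/546 = 49.28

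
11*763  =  8393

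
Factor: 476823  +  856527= 2^1*3^2*5^2*2963^1 = 1333350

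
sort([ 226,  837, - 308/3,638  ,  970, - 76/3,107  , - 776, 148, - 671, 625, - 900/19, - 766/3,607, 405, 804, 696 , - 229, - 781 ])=[ - 781, - 776, - 671, -766/3,- 229, - 308/3,-900/19, - 76/3, 107, 148,226, 405,607, 625, 638,696,804, 837,970]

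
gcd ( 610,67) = 1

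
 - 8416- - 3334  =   - 5082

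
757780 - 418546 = 339234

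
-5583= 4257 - 9840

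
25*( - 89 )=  - 2225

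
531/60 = 8  +  17/20 = 8.85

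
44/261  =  44/261= 0.17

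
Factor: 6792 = 2^3*3^1*283^1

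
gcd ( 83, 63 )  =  1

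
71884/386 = 35942/193  =  186.23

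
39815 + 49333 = 89148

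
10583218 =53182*199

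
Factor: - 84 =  - 2^2*3^1* 7^1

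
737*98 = 72226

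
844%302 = 240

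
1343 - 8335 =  - 6992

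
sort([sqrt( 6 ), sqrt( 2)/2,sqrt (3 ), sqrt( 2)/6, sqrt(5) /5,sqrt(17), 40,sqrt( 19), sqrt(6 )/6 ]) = [ sqrt( 2) /6, sqrt( 6) /6,sqrt( 5 ) /5, sqrt( 2)/2, sqrt(3 ), sqrt( 6 ) , sqrt( 17 ),sqrt( 19), 40]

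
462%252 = 210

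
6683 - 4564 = 2119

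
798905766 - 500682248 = 298223518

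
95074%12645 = 6559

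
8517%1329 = 543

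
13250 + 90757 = 104007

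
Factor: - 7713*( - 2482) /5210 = 9571833/2605 = 3^2* 5^( - 1)*17^1*73^1 * 521^(  -  1) * 857^1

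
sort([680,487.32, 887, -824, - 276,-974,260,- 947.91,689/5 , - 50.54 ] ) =[-974,  -  947.91,-824, - 276, - 50.54, 689/5,  260,487.32, 680, 887]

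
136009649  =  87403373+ 48606276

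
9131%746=179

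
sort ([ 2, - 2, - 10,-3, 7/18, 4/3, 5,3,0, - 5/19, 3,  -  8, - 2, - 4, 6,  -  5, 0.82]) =[ - 10, - 8, - 5,  -  4, - 3, - 2, - 2, - 5/19, 0,7/18, 0.82, 4/3,  2, 3, 3,  5, 6 ]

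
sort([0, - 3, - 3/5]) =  [ - 3, - 3/5, 0]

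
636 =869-233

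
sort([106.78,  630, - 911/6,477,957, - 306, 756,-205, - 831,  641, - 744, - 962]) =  [ - 962, - 831, - 744, - 306, - 205, - 911/6, 106.78,477,630,641,756, 957 ] 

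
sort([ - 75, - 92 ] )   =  [ - 92,  -  75] 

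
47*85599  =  4023153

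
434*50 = 21700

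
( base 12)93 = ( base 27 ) 43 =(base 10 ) 111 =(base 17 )69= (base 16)6F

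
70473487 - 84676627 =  - 14203140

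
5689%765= 334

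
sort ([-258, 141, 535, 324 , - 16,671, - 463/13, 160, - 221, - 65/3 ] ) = [ - 258, - 221, - 463/13, - 65/3 , - 16, 141, 160, 324,  535 , 671 ] 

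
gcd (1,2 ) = 1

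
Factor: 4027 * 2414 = 2^1*17^1*71^1*4027^1 = 9721178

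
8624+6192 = 14816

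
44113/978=45 + 103/978 = 45.11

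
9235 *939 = 8671665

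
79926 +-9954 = 69972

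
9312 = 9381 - 69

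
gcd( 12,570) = 6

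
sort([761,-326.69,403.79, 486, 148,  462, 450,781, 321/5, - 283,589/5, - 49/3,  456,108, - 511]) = [-511, - 326.69 ,- 283, - 49/3, 321/5,108, 589/5, 148, 403.79,  450,456, 462, 486, 761, 781 ] 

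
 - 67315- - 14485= - 52830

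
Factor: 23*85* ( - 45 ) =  -3^2*5^2*17^1*23^1 = - 87975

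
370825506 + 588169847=958995353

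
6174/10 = 617 + 2/5 = 617.40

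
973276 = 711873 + 261403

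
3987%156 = 87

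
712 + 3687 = 4399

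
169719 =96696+73023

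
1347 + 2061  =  3408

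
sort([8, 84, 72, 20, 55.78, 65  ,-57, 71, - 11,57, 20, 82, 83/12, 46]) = [ -57, - 11, 83/12, 8,20, 20,  46,55.78, 57,65,71, 72, 82 , 84 ]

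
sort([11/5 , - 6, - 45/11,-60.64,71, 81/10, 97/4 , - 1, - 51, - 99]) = [  -  99, - 60.64, - 51, - 6,- 45/11 , - 1,11/5, 81/10,97/4,71 ]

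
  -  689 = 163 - 852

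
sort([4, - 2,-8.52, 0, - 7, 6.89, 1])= [ - 8.52, - 7,-2, 0,1, 4,6.89]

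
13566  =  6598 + 6968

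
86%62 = 24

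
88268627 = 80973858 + 7294769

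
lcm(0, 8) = 0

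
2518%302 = 102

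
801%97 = 25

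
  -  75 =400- 475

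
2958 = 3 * 986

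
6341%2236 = 1869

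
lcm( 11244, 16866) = 33732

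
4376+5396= 9772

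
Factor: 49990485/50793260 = 2^(  -  2)*3^1*7^(-1 )*41^ ( - 1) *83^1*8849^( -1 )*40153^1 = 9998097/10158652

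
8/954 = 4/477 = 0.01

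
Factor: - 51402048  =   - 2^6*3^1*267719^1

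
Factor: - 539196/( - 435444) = 7^3*277^ ( - 1)  =  343/277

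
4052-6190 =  - 2138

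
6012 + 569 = 6581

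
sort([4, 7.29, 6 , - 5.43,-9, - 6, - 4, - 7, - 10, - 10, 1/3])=[ - 10, - 10,- 9,-7, - 6, - 5.43, - 4,1/3,4,6, 7.29]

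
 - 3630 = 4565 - 8195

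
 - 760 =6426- 7186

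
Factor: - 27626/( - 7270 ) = 5^(-1 )*19^1 = 19/5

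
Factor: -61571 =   -  23^1 * 2677^1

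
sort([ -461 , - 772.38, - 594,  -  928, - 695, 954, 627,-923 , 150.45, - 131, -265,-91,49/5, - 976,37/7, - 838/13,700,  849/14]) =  [ - 976, -928,- 923,  -  772.38  ,-695,-594,  -  461,-265, - 131,-91, - 838/13 , 37/7,49/5, 849/14,150.45 , 627, 700,954]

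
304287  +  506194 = 810481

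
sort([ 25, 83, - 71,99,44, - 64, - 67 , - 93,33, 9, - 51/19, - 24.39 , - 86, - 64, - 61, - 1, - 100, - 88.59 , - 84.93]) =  [  -  100, - 93, - 88.59, - 86, - 84.93, - 71, - 67,-64, - 64, - 61, - 24.39, - 51/19, - 1, 9,25, 33,44,83,99]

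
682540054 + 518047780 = 1200587834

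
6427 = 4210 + 2217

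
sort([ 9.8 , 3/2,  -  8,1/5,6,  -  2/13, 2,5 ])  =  [ -8, - 2/13, 1/5, 3/2,2  ,  5, 6,9.8 ]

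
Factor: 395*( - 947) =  - 374065 =- 5^1*79^1*947^1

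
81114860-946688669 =  -  865573809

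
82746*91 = 7529886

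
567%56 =7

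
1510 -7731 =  - 6221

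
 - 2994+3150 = 156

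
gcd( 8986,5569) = 1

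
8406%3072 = 2262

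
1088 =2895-1807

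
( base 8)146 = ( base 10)102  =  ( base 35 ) 2w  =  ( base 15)6C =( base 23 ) 4A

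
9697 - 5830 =3867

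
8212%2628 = 328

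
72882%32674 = 7534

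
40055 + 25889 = 65944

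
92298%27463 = 9909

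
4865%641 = 378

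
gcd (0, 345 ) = 345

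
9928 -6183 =3745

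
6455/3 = 6455/3 = 2151.67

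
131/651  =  131/651 = 0.20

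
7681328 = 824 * 9322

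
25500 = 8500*3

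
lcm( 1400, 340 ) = 23800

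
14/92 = 7/46 = 0.15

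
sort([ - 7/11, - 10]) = [ - 10 , - 7/11]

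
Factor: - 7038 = -2^1*3^2*17^1*23^1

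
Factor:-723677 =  - 83^1*8719^1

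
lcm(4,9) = 36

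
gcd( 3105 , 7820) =115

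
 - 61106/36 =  - 30553/18 = - 1697.39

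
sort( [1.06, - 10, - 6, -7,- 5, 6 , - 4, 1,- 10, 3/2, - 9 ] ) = [ - 10,-10, - 9,- 7, - 6, - 5, - 4, 1, 1.06 , 3/2, 6 ]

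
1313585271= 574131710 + 739453561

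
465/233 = 465/233 =2.00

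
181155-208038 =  - 26883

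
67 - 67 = 0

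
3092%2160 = 932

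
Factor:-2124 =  - 2^2*3^2*59^1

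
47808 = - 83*( - 576 )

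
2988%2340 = 648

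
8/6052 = 2/1513 = 0.00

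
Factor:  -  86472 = -2^3*3^2*1201^1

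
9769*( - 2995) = -29258155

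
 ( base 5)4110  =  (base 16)212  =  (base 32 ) gi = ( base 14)29c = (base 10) 530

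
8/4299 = 8/4299 = 0.00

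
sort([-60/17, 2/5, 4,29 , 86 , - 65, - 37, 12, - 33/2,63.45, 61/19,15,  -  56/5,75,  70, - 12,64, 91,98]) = [-65, -37, - 33/2, - 12,-56/5, - 60/17, 2/5, 61/19, 4,12 , 15,29,  63.45,64,70, 75, 86, 91, 98 ] 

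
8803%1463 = 25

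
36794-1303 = 35491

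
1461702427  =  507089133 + 954613294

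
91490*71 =6495790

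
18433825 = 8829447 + 9604378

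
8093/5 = 8093/5  =  1618.60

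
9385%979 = 574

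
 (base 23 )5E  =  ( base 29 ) 4D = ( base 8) 201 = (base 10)129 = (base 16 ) 81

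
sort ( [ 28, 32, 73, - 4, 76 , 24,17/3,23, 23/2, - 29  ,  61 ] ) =[ - 29, - 4,17/3, 23/2  ,  23, 24,  28, 32,61, 73, 76 ] 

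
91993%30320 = 1033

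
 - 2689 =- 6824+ 4135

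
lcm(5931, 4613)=41517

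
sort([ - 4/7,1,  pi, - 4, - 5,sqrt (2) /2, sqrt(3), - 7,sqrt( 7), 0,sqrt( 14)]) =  [ - 7, - 5,-4, - 4/7, 0,sqrt (2)/2 , 1, sqrt( 3),  sqrt( 7), pi, sqrt( 14) ] 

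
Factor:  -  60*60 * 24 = -2^7*3^3*5^2 = - 86400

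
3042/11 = 276 + 6/11  =  276.55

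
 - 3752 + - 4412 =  - 8164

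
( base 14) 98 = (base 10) 134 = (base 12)B2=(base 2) 10000110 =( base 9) 158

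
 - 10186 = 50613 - 60799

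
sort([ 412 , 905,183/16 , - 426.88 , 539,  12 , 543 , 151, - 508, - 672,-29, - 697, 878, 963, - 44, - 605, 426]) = [ - 697, - 672 ,- 605, - 508,-426.88, - 44,- 29, 183/16, 12,151, 412, 426, 539,543,878,905, 963]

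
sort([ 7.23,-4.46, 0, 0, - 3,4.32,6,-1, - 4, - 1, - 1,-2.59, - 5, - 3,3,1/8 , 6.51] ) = [-5,- 4.46 ,-4,-3 , - 3, - 2.59,  -  1 ,-1, -1,0,0,1/8 , 3, 4.32,6,6.51, 7.23]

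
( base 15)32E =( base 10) 719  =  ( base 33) LQ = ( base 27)qh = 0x2CF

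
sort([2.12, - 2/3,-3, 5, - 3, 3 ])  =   [-3, - 3, - 2/3, 2.12 , 3, 5 ]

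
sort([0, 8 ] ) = [ 0,  8] 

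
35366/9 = 3929 + 5/9 = 3929.56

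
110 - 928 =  - 818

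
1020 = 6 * 170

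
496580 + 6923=503503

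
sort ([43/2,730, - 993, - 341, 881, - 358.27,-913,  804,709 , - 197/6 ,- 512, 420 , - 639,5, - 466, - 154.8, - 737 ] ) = [-993, - 913,  -  737,  -  639 , - 512, - 466, - 358.27, - 341 , - 154.8, - 197/6 , 5,43/2 , 420, 709, 730,  804,881 ] 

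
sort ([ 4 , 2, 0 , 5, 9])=[ 0,2, 4,5 , 9] 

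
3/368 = 3/368 = 0.01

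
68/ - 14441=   -1 + 14373/14441 = - 0.00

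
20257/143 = 141 +94/143  =  141.66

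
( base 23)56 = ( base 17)72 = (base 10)121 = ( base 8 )171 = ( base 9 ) 144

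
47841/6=7973 +1/2 = 7973.50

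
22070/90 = 2207/9 = 245.22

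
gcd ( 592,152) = 8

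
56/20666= 28/10333 = 0.00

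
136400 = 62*2200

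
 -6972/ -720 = 581/60 = 9.68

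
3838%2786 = 1052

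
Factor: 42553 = 7^1 * 6079^1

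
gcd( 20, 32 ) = 4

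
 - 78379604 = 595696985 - 674076589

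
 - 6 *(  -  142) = 852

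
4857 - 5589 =-732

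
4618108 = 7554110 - 2936002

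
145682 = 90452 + 55230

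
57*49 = 2793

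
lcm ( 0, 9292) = 0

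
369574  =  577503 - 207929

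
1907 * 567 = 1081269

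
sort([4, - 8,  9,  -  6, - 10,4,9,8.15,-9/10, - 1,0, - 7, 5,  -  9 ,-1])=[ - 10,-9, - 8, - 7  , - 6, - 1,  -  1, - 9/10 , 0,4,  4,5,8.15,9,  9 ]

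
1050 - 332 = 718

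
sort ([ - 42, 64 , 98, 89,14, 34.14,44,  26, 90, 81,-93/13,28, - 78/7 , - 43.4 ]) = [ - 43.4, - 42 , - 78/7, - 93/13, 14, 26,  28, 34.14,  44, 64,81,  89, 90, 98 ]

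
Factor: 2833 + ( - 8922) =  - 6089^1= - 6089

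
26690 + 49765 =76455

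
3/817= 3/817 = 0.00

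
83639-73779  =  9860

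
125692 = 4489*28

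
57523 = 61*943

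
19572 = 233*84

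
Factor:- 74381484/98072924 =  - 3^1 *6198457^1*24518231^( - 1)=- 18595371/24518231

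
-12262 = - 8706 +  - 3556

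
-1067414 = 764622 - 1832036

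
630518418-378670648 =251847770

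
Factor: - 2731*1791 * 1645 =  -8046058545=- 3^2*5^1*7^1*47^1 * 199^1*2731^1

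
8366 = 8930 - 564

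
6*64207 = 385242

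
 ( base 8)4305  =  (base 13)1039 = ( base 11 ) 1761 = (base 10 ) 2245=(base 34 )1W1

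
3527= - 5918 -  - 9445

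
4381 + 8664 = 13045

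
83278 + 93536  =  176814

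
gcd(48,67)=1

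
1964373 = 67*29319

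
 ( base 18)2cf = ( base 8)1557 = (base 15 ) 3D9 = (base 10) 879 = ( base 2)1101101111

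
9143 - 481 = 8662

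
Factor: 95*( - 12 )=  - 1140 = - 2^2*3^1*5^1*19^1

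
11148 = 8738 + 2410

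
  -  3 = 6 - 9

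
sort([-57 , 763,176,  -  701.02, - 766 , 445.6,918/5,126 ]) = [ - 766, - 701.02, -57,126,176,918/5,445.6,763 ]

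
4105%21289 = 4105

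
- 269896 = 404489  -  674385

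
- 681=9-690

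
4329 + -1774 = 2555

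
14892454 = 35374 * 421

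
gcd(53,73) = 1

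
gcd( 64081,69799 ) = 1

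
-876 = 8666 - 9542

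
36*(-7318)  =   - 263448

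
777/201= 259/67 = 3.87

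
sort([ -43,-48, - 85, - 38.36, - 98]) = [ - 98,  -  85,  -  48,  -  43,- 38.36]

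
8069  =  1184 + 6885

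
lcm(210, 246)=8610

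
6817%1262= 507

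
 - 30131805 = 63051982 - 93183787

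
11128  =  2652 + 8476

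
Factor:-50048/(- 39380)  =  2^5*5^( - 1)*11^ ( - 1)*17^1*23^1*179^(  -  1) = 12512/9845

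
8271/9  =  919 = 919.00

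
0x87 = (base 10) 135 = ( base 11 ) 113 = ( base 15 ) 90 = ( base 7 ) 252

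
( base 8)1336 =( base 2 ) 1011011110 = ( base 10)734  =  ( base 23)18L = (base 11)608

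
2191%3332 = 2191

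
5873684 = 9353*628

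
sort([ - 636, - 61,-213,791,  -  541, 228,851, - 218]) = [ - 636, - 541,  -  218, - 213,- 61,228,791,851]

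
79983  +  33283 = 113266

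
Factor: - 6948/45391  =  -2^2 *3^2* 19^(-1) * 193^1*2389^(- 1 ) 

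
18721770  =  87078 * 215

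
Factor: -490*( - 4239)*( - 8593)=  - 2^1*3^3*5^1 * 7^2*13^1 * 157^1 *661^1 = - 17848606230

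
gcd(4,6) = 2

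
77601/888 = 25867/296 = 87.39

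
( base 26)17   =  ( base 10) 33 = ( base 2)100001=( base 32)11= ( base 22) 1B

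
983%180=83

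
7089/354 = 20+3/118 =20.03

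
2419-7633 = - 5214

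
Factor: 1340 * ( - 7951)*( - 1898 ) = 20221937320 = 2^3*5^1*13^1*67^1 * 73^1*7951^1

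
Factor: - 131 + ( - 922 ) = - 1053 = - 3^4*13^1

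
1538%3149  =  1538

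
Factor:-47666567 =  - 13^1*3666659^1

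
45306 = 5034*9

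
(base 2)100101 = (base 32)15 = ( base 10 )37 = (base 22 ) 1F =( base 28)19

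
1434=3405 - 1971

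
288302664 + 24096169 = 312398833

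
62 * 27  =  1674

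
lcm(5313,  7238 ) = 499422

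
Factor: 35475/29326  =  2^( - 1 )*3^1*5^2*31^(-1 ) = 75/62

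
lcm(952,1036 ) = 35224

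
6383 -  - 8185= 14568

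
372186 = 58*6417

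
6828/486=1138/81 = 14.05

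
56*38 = 2128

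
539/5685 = 539/5685 = 0.09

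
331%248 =83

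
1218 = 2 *609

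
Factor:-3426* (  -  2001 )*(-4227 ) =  - 28977885702 = - 2^1 * 3^3*23^1*29^1*571^1*1409^1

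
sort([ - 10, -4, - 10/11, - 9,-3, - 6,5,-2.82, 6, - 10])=[ - 10, - 10, - 9, - 6,  -  4, -3,-2.82, - 10/11, 5, 6]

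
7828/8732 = 1957/2183 = 0.90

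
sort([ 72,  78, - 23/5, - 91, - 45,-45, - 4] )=[ - 91, - 45, - 45, - 23/5, - 4, 72, 78]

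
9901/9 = 1100 + 1/9 = 1100.11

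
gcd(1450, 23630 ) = 10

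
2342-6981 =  - 4639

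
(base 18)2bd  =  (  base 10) 859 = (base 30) sj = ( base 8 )1533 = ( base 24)1BJ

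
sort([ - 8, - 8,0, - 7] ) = [ - 8,- 8, - 7,0 ] 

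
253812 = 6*42302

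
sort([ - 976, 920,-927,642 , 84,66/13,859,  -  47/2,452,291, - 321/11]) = [ - 976,-927, - 321/11, - 47/2,66/13,84, 291,452,642,859,920]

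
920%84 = 80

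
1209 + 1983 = 3192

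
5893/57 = 103 + 22/57 = 103.39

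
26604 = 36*739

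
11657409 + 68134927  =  79792336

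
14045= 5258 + 8787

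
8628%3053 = 2522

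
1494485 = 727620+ 766865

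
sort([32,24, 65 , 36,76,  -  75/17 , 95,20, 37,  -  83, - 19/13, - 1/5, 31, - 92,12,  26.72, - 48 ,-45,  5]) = [  -  92, -83, - 48, - 45 ,  -  75/17, - 19/13, - 1/5, 5, 12,20,24, 26.72, 31, 32,36,37,65,76,95] 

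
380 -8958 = -8578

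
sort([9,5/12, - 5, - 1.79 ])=[ - 5, - 1.79,5/12,  9]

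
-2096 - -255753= 253657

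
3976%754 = 206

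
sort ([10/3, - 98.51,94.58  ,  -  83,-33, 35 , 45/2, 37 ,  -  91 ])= [ - 98.51, - 91 ,-83, - 33, 10/3, 45/2,35 , 37, 94.58]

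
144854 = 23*6298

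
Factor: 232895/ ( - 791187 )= - 3^( - 1)* 5^1*13^1 *3583^1*263729^(-1) 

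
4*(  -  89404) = -357616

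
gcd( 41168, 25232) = 1328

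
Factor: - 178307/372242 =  - 2^( - 1)*13^( - 1 )*103^ ( - 1)*139^(  -  1 )*178307^1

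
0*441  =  0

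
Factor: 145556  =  2^2 *36389^1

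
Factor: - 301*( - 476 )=2^2*7^2*17^1 * 43^1 = 143276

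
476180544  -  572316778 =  - 96136234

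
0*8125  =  0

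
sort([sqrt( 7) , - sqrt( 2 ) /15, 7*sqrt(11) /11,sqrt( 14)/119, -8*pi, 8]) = [ -8*pi, - sqrt( 2) /15, sqrt(14)/119,7*sqrt ( 11 )/11, sqrt(7),8] 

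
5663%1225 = 763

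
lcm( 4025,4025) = 4025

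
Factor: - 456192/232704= - 2^1*3^2*11^1*101^( - 1) = - 198/101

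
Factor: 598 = 2^1*13^1*23^1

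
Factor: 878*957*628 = 527674488 =2^3*3^1*11^1*29^1*157^1*439^1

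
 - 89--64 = - 25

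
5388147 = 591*9117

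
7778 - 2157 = 5621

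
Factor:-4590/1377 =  - 2^1 *3^( -1)*5^1=- 10/3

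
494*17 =8398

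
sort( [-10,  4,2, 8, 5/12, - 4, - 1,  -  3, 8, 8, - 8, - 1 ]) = [  -  10 , - 8,  -  4,  -  3, - 1,-1, 5/12, 2 , 4 , 8,  8, 8 ]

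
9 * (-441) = -3969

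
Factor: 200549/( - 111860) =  - 251/140 = - 2^( - 2 ) * 5^ ( - 1) * 7^(- 1)  *  251^1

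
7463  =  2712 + 4751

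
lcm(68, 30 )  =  1020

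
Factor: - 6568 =-2^3*821^1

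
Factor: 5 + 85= 2^1*3^2*5^1 = 90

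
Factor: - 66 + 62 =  - 4= - 2^2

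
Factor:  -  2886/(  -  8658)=1/3  =  3^( - 1 )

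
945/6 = 157 + 1/2 = 157.50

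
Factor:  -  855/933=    - 285/311  =  - 3^1 *5^1 * 19^1*311^(-1) 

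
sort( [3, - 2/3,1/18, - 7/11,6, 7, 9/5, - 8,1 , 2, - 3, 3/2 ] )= [ - 8, - 3, - 2/3 ,-7/11,1/18 , 1  ,  3/2,9/5,2,3,6,7 ]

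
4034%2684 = 1350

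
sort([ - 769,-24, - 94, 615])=[-769, - 94,-24,615 ] 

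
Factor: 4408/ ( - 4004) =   -  1102/1001 = - 2^1*7^(  -  1)*11^( - 1)*13^( - 1 )*19^1*29^1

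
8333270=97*85910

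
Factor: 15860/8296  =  65/34 = 2^(-1 ) * 5^1 * 13^1*17^( - 1 ) 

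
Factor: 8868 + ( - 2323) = 5^1*7^1*11^1 * 17^1 = 6545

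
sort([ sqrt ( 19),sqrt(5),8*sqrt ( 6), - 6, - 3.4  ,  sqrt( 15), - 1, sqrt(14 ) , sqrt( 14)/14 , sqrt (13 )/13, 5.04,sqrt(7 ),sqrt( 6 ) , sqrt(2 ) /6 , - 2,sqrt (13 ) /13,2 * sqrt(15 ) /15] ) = [ - 6, - 3.4, - 2,-1,  sqrt( 2 ) /6,sqrt( 14 )/14,sqrt( 13 ) /13, sqrt(13 )/13,2*sqrt (15 )/15,sqrt ( 5),sqrt (6), sqrt(7),sqrt( 14),sqrt( 15 ),sqrt( 19 ), 5.04,8*sqrt(6) ] 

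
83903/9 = 9322+5/9=   9322.56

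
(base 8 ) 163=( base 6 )311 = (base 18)67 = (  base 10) 115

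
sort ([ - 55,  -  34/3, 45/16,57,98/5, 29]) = [ - 55,-34/3 , 45/16,98/5,29, 57] 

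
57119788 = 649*88012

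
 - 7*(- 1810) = 12670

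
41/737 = 41/737  =  0.06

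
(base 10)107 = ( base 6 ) 255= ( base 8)153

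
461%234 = 227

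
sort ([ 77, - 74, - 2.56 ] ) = [- 74, - 2.56,77] 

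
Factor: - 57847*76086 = - 2^1*3^3*1409^1*57847^1 = -4401346842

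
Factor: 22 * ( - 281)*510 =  - 2^2*3^1* 5^1*11^1 *17^1*281^1  =  - 3152820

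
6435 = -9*( - 715 )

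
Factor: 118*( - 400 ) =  - 47200 =- 2^5*5^2*59^1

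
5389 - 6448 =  - 1059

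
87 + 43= 130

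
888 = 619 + 269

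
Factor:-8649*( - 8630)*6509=485837422830 = 2^1*3^2*5^1* 23^1*31^2*283^1*863^1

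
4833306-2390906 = 2442400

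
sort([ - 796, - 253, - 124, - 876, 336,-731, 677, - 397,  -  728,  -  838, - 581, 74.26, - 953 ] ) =[ - 953, - 876 , - 838, -796 , - 731, - 728, - 581, - 397, - 253, - 124, 74.26, 336,677 ]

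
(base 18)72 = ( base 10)128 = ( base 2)10000000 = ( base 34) 3q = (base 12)A8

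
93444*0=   0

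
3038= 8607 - 5569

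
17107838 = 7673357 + 9434481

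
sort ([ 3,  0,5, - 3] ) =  [ - 3,0,  3 , 5 ] 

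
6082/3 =6082/3 = 2027.33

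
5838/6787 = 5838/6787 = 0.86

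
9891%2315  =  631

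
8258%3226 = 1806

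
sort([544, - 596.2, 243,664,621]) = [ - 596.2, 243,544,621, 664]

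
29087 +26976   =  56063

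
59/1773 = 59/1773 = 0.03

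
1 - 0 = 1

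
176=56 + 120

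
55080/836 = 13770/209 = 65.89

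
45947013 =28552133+17394880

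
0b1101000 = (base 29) 3H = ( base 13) 80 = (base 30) 3e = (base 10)104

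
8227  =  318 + 7909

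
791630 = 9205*86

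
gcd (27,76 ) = 1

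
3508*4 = 14032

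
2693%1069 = 555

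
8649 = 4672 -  - 3977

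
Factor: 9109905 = 3^1*5^1*7^1 * 53^1*1637^1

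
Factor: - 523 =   -  523^1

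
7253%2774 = 1705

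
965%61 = 50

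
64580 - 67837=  - 3257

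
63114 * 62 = 3913068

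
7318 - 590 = 6728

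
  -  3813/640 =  - 3813/640 = - 5.96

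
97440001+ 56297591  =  153737592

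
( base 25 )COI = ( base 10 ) 8118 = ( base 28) a9q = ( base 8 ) 17666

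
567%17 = 6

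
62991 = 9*6999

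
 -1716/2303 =-1 + 587/2303 = - 0.75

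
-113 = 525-638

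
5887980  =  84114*70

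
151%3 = 1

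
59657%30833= 28824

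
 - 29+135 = 106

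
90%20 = 10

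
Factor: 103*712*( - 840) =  - 2^6*3^1*5^1*7^1*89^1*103^1 = - 61602240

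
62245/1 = 62245=62245.00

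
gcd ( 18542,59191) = 1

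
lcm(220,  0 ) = 0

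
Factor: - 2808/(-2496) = 2^(-3) *3^2 = 9/8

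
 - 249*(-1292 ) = 321708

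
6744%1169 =899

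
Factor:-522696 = - 2^3*3^1*29^1*751^1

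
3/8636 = 3/8636=0.00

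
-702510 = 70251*(-10) 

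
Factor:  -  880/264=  - 10/3 = - 2^1 * 3^( - 1 )*5^1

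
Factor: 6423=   3^1*2141^1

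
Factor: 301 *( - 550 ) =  - 165550  =  -  2^1 * 5^2*7^1*11^1*43^1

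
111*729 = 80919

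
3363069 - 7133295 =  - 3770226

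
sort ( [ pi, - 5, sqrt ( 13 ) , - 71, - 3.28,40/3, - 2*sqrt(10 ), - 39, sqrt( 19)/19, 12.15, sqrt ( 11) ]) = [ - 71,- 39, - 2*sqrt(10), - 5, - 3.28, sqrt(19)/19, pi,sqrt(11 ) , sqrt ( 13 ), 12.15, 40/3]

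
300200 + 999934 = 1300134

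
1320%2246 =1320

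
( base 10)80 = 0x50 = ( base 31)2I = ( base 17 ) 4c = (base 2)1010000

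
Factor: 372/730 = 2^1* 3^1 *5^(  -  1)*31^1*73^(-1 ) = 186/365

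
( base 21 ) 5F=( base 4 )1320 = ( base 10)120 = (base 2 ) 1111000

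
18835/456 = 41 + 139/456= 41.30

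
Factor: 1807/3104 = 2^( - 5 )*13^1*97^( - 1)*139^1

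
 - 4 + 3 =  - 1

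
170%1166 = 170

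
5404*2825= 15266300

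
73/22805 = 73/22805 =0.00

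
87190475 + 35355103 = 122545578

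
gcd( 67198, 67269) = 1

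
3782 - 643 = 3139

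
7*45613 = 319291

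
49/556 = 49/556 = 0.09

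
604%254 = 96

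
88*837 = 73656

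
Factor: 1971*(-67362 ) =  - 2^1*3^4*73^1*103^1*109^1 = - 132770502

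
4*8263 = 33052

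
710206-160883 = 549323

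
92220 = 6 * 15370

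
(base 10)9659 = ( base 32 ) 9dr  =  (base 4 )2112323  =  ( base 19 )17E7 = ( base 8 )22673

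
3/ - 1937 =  - 3/1937 = - 0.00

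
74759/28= 2669 + 27/28= 2669.96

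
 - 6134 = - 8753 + 2619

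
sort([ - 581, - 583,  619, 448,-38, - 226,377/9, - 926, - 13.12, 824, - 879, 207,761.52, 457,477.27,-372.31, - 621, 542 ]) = [ - 926, - 879, - 621,-583, - 581, - 372.31, - 226, - 38, - 13.12 , 377/9, 207 , 448, 457, 477.27, 542, 619, 761.52, 824 ] 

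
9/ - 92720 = -9/92720 =-0.00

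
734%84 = 62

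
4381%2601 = 1780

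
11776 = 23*512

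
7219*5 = 36095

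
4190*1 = 4190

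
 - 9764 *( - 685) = 6688340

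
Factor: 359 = 359^1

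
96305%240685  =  96305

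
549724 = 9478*58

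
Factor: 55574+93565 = 3^2*73^1 * 227^1 = 149139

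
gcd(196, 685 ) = 1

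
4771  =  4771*1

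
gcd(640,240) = 80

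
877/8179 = 877/8179 = 0.11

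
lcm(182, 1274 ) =1274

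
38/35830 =19/17915 = 0.00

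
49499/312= 158+203/312  =  158.65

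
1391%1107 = 284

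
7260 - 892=6368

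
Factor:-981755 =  - 5^1*23^1 * 8537^1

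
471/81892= 471/81892 = 0.01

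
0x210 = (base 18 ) 1b6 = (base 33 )g0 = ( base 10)528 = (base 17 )1e1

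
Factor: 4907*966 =4740162 = 2^1* 3^1*7^2 * 23^1*701^1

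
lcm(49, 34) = 1666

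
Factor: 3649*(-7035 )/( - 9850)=2^( - 1)*3^1 * 5^(  -  1 )*7^1*41^1*67^1  *  89^1*197^( - 1 ) = 5134143/1970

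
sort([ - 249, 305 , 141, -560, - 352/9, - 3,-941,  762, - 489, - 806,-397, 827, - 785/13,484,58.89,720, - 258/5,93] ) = [-941, - 806, - 560, - 489, - 397,- 249,  -  785/13, - 258/5 ,-352/9,-3, 58.89,93,141,  305, 484,720,762,  827 ] 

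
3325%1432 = 461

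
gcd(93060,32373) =99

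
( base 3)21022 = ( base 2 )11000101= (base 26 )7f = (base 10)197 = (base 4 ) 3011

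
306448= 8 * 38306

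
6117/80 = 6117/80 = 76.46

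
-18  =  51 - 69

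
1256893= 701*1793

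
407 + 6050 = 6457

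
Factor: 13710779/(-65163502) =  - 2^(  -  1)*19^(-1)*137^( - 1) * 2953^1*4643^1*12517^( - 1) 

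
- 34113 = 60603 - 94716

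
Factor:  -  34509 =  - 3^1*11503^1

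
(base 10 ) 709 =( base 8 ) 1305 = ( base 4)23011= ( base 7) 2032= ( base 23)17J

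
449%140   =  29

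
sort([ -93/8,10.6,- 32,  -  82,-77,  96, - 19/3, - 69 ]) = [ - 82, - 77,  -  69,-32,  -  93/8, -19/3,10.6,96 ] 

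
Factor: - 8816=-2^4*19^1*29^1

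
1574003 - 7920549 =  - 6346546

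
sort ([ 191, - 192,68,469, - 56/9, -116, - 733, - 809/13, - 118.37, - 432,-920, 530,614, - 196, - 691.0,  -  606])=[ - 920, - 733,-691.0, - 606, - 432, - 196,-192 ,- 118.37, - 116, - 809/13, - 56/9,68,191,469,530,614] 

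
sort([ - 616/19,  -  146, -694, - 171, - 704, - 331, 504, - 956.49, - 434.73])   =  [ - 956.49 , - 704,-694, - 434.73, - 331, - 171,- 146, - 616/19,504]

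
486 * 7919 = 3848634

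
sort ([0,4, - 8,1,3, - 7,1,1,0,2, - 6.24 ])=[ - 8, - 7, - 6.24,0, 0,1 , 1,1,2 , 3,4 ]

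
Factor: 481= 13^1*37^1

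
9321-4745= 4576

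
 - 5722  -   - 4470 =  - 1252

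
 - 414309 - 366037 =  - 780346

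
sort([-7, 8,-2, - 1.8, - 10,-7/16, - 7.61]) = [ - 10,-7.61, - 7,-2, - 1.8,-7/16, 8 ] 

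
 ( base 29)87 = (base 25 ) 9e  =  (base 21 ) b8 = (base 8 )357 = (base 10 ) 239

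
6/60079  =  6/60079 = 0.00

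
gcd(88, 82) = 2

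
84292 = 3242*26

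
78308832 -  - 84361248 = 162670080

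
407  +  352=759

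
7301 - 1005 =6296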